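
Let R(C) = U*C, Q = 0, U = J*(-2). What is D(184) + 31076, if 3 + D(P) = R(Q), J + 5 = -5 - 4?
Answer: 31073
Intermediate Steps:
J = -14 (J = -5 + (-5 - 4) = -5 - 9 = -14)
U = 28 (U = -14*(-2) = 28)
R(C) = 28*C
D(P) = -3 (D(P) = -3 + 28*0 = -3 + 0 = -3)
D(184) + 31076 = -3 + 31076 = 31073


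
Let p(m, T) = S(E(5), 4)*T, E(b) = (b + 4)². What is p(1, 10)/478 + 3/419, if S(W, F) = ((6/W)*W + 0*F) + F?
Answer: 21667/100141 ≈ 0.21636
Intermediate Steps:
E(b) = (4 + b)²
S(W, F) = 6 + F (S(W, F) = (6 + 0) + F = 6 + F)
p(m, T) = 10*T (p(m, T) = (6 + 4)*T = 10*T)
p(1, 10)/478 + 3/419 = (10*10)/478 + 3/419 = 100*(1/478) + 3*(1/419) = 50/239 + 3/419 = 21667/100141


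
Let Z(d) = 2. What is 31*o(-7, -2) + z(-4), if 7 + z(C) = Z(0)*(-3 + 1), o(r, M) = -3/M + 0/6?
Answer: 71/2 ≈ 35.500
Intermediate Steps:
o(r, M) = -3/M (o(r, M) = -3/M + 0*(⅙) = -3/M + 0 = -3/M)
z(C) = -11 (z(C) = -7 + 2*(-3 + 1) = -7 + 2*(-2) = -7 - 4 = -11)
31*o(-7, -2) + z(-4) = 31*(-3/(-2)) - 11 = 31*(-3*(-½)) - 11 = 31*(3/2) - 11 = 93/2 - 11 = 71/2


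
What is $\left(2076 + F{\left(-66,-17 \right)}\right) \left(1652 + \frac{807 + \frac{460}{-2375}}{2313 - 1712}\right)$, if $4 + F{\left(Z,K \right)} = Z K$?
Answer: $\frac{1507529458002}{285475} \approx 5.2808 \cdot 10^{6}$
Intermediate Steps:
$F{\left(Z,K \right)} = -4 + K Z$ ($F{\left(Z,K \right)} = -4 + Z K = -4 + K Z$)
$\left(2076 + F{\left(-66,-17 \right)}\right) \left(1652 + \frac{807 + \frac{460}{-2375}}{2313 - 1712}\right) = \left(2076 - -1118\right) \left(1652 + \frac{807 + \frac{460}{-2375}}{2313 - 1712}\right) = \left(2076 + \left(-4 + 1122\right)\right) \left(1652 + \frac{807 + 460 \left(- \frac{1}{2375}\right)}{601}\right) = \left(2076 + 1118\right) \left(1652 + \left(807 - \frac{92}{475}\right) \frac{1}{601}\right) = 3194 \left(1652 + \frac{383233}{475} \cdot \frac{1}{601}\right) = 3194 \left(1652 + \frac{383233}{285475}\right) = 3194 \cdot \frac{471987933}{285475} = \frac{1507529458002}{285475}$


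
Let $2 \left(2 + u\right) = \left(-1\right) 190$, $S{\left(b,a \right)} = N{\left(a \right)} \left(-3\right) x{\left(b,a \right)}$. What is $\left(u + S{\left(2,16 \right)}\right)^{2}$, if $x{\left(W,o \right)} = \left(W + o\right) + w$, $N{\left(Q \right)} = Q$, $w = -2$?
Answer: $748225$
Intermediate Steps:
$x{\left(W,o \right)} = -2 + W + o$ ($x{\left(W,o \right)} = \left(W + o\right) - 2 = -2 + W + o$)
$S{\left(b,a \right)} = - 3 a \left(-2 + a + b\right)$ ($S{\left(b,a \right)} = a \left(-3\right) \left(-2 + b + a\right) = - 3 a \left(-2 + a + b\right)$)
$u = -97$ ($u = -2 + \frac{\left(-1\right) 190}{2} = -2 + \frac{1}{2} \left(-190\right) = -2 - 95 = -97$)
$\left(u + S{\left(2,16 \right)}\right)^{2} = \left(-97 + 3 \cdot 16 \left(2 - 16 - 2\right)\right)^{2} = \left(-97 + 3 \cdot 16 \left(-16\right)\right)^{2} = \left(-97 - 768\right)^{2} = \left(-865\right)^{2} = 748225$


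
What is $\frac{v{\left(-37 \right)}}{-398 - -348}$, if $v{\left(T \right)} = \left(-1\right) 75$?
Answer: $\frac{3}{2} \approx 1.5$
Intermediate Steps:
$v{\left(T \right)} = -75$
$\frac{v{\left(-37 \right)}}{-398 - -348} = - \frac{75}{-398 - -348} = - \frac{75}{-398 + 348} = - \frac{75}{-50} = \left(-75\right) \left(- \frac{1}{50}\right) = \frac{3}{2}$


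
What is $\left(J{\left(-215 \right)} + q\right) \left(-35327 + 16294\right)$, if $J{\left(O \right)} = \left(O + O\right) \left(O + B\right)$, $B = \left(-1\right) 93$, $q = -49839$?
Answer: $-1572144833$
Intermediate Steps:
$B = -93$
$J{\left(O \right)} = 2 O \left(-93 + O\right)$ ($J{\left(O \right)} = \left(O + O\right) \left(O - 93\right) = 2 O \left(-93 + O\right)$)
$\left(J{\left(-215 \right)} + q\right) \left(-35327 + 16294\right) = \left(2 \left(-215\right) \left(-93 - 215\right) - 49839\right) \left(-35327 + 16294\right) = \left(2 \left(-215\right) \left(-308\right) - 49839\right) \left(-19033\right) = \left(132440 - 49839\right) \left(-19033\right) = 82601 \left(-19033\right) = -1572144833$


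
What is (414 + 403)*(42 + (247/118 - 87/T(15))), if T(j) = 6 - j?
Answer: 15548327/354 ≈ 43922.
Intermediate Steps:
(414 + 403)*(42 + (247/118 - 87/T(15))) = (414 + 403)*(42 + (247/118 - 87/(6 - 1*15))) = 817*(42 + (247*(1/118) - 87/(6 - 15))) = 817*(42 + (247/118 - 87/(-9))) = 817*(42 + (247/118 - 87*(-1/9))) = 817*(42 + (247/118 + 29/3)) = 817*(42 + 4163/354) = 817*(19031/354) = 15548327/354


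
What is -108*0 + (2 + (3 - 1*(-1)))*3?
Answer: 18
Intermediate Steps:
-108*0 + (2 + (3 - 1*(-1)))*3 = 0 + (2 + (3 + 1))*3 = 0 + (2 + 4)*3 = 0 + 6*3 = 0 + 18 = 18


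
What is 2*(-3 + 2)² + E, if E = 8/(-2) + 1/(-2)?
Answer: -5/2 ≈ -2.5000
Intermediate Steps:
E = -9/2 (E = 8*(-½) + 1*(-½) = -4 - ½ = -9/2 ≈ -4.5000)
2*(-3 + 2)² + E = 2*(-3 + 2)² - 9/2 = 2*(-1)² - 9/2 = 2*1 - 9/2 = 2 - 9/2 = -5/2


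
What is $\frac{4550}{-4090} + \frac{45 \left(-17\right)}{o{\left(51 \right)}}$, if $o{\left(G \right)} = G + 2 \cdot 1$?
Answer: $- \frac{337000}{21677} \approx -15.546$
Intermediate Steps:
$o{\left(G \right)} = 2 + G$ ($o{\left(G \right)} = G + 2 = 2 + G$)
$\frac{4550}{-4090} + \frac{45 \left(-17\right)}{o{\left(51 \right)}} = \frac{4550}{-4090} + \frac{45 \left(-17\right)}{2 + 51} = 4550 \left(- \frac{1}{4090}\right) - \frac{765}{53} = - \frac{455}{409} - \frac{765}{53} = - \frac{337000}{21677}$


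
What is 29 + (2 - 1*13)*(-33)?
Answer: 392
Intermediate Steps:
29 + (2 - 1*13)*(-33) = 29 + (2 - 13)*(-33) = 29 - 11*(-33) = 29 + 363 = 392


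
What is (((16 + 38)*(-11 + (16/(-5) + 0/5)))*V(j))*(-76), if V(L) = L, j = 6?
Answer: 1748304/5 ≈ 3.4966e+5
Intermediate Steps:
(((16 + 38)*(-11 + (16/(-5) + 0/5)))*V(j))*(-76) = (((16 + 38)*(-11 + (16/(-5) + 0/5)))*6)*(-76) = ((54*(-11 + (16*(-⅕) + 0*(⅕))))*6)*(-76) = ((54*(-11 + (-16/5 + 0)))*6)*(-76) = ((54*(-11 - 16/5))*6)*(-76) = ((54*(-71/5))*6)*(-76) = -3834/5*6*(-76) = -23004/5*(-76) = 1748304/5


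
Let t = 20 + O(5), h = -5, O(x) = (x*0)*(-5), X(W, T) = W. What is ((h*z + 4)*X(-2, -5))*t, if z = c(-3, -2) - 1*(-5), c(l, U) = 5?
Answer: 1840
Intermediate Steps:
O(x) = 0 (O(x) = 0*(-5) = 0)
z = 10 (z = 5 - 1*(-5) = 5 + 5 = 10)
t = 20 (t = 20 + 0 = 20)
((h*z + 4)*X(-2, -5))*t = ((-5*10 + 4)*(-2))*20 = ((-50 + 4)*(-2))*20 = -46*(-2)*20 = 92*20 = 1840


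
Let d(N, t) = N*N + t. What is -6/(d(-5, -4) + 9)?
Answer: -⅕ ≈ -0.20000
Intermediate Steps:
d(N, t) = t + N² (d(N, t) = N² + t = t + N²)
-6/(d(-5, -4) + 9) = -6/((-4 + (-5)²) + 9) = -6/((-4 + 25) + 9) = -6/(21 + 9) = -6/30 = -6*1/30 = -⅕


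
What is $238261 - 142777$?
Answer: $95484$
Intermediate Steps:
$238261 - 142777 = 95484$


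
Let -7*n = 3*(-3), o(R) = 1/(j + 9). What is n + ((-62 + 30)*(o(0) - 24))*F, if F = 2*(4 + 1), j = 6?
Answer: 160859/21 ≈ 7660.0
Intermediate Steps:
o(R) = 1/15 (o(R) = 1/(6 + 9) = 1/15)
F = 10 (F = 2*5 = 10)
n = 9/7 (n = -3*(-3)/7 = -1/7*(-9) = 9/7 ≈ 1.2857)
n + ((-62 + 30)*(o(0) - 24))*F = 9/7 + ((-62 + 30)*(1/15 - 24))*10 = 9/7 - 32*(-359/15)*10 = 9/7 + (11488/15)*10 = 9/7 + 22976/3 = 160859/21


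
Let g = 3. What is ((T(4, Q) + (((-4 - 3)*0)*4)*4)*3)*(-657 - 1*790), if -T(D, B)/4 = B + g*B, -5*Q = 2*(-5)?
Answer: 138912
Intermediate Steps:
Q = 2 (Q = -2*(-5)/5 = -1/5*(-10) = 2)
T(D, B) = -16*B (T(D, B) = -4*(B + 3*B) = -16*B)
((T(4, Q) + (((-4 - 3)*0)*4)*4)*3)*(-657 - 1*790) = ((-16*2 + (((-4 - 3)*0)*4)*4)*3)*(-657 - 1*790) = ((-32 + (-7*0*4)*4)*3)*(-657 - 790) = ((-32 + (0*4)*4)*3)*(-1447) = ((-32 + 0*4)*3)*(-1447) = ((-32 + 0)*3)*(-1447) = -32*3*(-1447) = -96*(-1447) = 138912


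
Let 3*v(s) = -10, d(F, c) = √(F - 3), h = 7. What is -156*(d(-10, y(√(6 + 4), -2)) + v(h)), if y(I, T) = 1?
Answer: 520 - 156*I*√13 ≈ 520.0 - 562.47*I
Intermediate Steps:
d(F, c) = √(-3 + F)
v(s) = -10/3 (v(s) = (⅓)*(-10) = -10/3)
-156*(d(-10, y(√(6 + 4), -2)) + v(h)) = -156*(√(-3 - 10) - 10/3) = -156*(√(-13) - 10/3) = -156*(I*√13 - 10/3) = -156*(-10/3 + I*√13) = 520 - 156*I*√13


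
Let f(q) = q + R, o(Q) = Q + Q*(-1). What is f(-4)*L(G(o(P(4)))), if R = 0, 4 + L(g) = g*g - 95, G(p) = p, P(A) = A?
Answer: 396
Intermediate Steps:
o(Q) = 0 (o(Q) = Q - Q = 0)
L(g) = -99 + g² (L(g) = -4 + (g*g - 95) = -4 + (g² - 95) = -4 + (-95 + g²) = -99 + g²)
f(q) = q (f(q) = q + 0 = q)
f(-4)*L(G(o(P(4)))) = -4*(-99 + 0²) = -4*(-99 + 0) = -4*(-99) = 396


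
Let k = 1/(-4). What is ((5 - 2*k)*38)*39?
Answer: 8151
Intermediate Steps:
k = -1/4 (k = 1*(-1/4) = -1/4 ≈ -0.25000)
((5 - 2*k)*38)*39 = ((5 - 2*(-1/4))*38)*39 = ((5 + 1/2)*38)*39 = ((11/2)*38)*39 = 209*39 = 8151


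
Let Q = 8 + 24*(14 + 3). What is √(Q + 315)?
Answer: √731 ≈ 27.037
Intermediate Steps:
Q = 416 (Q = 8 + 24*17 = 8 + 408 = 416)
√(Q + 315) = √(416 + 315) = √731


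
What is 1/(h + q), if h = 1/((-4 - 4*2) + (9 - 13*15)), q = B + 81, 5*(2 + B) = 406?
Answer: 990/158593 ≈ 0.0062424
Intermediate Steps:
B = 396/5 (B = -2 + (1/5)*406 = -2 + 406/5 = 396/5 ≈ 79.200)
q = 801/5 (q = 396/5 + 81 = 801/5 ≈ 160.20)
h = -1/198 (h = 1/((-4 - 8) + (9 - 195)) = 1/(-12 - 186) = 1/(-198) = -1/198 ≈ -0.0050505)
1/(h + q) = 1/(-1/198 + 801/5) = 1/(158593/990) = 990/158593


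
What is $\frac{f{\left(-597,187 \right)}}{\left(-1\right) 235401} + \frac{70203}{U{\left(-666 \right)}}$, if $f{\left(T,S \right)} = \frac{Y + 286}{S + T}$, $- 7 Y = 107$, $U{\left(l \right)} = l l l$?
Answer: $- \frac{520771212841}{2217534464253528} \approx -0.00023484$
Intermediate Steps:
$U{\left(l \right)} = l^{3}$ ($U{\left(l \right)} = l^{2} l = l^{3}$)
$Y = - \frac{107}{7}$ ($Y = \left(- \frac{1}{7}\right) 107 = - \frac{107}{7} \approx -15.286$)
$f{\left(T,S \right)} = \frac{1895}{7 \left(S + T\right)}$ ($f{\left(T,S \right)} = \frac{- \frac{107}{7} + 286}{S + T} = \frac{1895}{7 \left(S + T\right)}$)
$\frac{f{\left(-597,187 \right)}}{\left(-1\right) 235401} + \frac{70203}{U{\left(-666 \right)}} = \frac{\frac{1895}{7} \frac{1}{187 - 597}}{\left(-1\right) 235401} + \frac{70203}{\left(-666\right)^{3}} = \frac{\frac{1895}{7} \frac{1}{-410}}{-235401} + \frac{70203}{-295408296} = \frac{1895}{7} \left(- \frac{1}{410}\right) \left(- \frac{1}{235401}\right) + 70203 \left(- \frac{1}{295408296}\right) = \left(- \frac{379}{574}\right) \left(- \frac{1}{235401}\right) - \frac{23401}{98469432} = \frac{379}{135120174} - \frac{23401}{98469432} = - \frac{520771212841}{2217534464253528}$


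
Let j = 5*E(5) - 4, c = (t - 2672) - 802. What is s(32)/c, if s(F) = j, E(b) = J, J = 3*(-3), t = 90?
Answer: 49/3384 ≈ 0.014480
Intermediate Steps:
J = -9
E(b) = -9
c = -3384 (c = (90 - 2672) - 802 = -2582 - 802 = -3384)
j = -49 (j = 5*(-9) - 4 = -45 - 4 = -49)
s(F) = -49
s(32)/c = -49/(-3384) = -49*(-1/3384) = 49/3384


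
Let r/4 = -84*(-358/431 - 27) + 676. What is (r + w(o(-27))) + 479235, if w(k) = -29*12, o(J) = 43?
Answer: 211596041/431 ≈ 4.9094e+5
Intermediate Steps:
w(k) = -348
r = 5195744/431 (r = 4*(-84*(-358/431 - 27) + 676) = 4*(-84*(-11995/431) + 676) = 4*(1007580/431 + 676) = 4*(1298936/431) = 5195744/431 ≈ 12055.)
(r + w(o(-27))) + 479235 = (5195744/431 - 348) + 479235 = 5045756/431 + 479235 = 211596041/431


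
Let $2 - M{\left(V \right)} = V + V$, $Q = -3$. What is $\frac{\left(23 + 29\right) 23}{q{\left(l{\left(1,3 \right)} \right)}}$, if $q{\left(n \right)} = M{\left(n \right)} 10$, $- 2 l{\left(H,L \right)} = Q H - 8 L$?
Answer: $- \frac{598}{125} \approx -4.784$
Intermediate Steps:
$M{\left(V \right)} = 2 - 2 V$ ($M{\left(V \right)} = 2 - \left(V + V\right) = 2 - 2 V$)
$l{\left(H,L \right)} = 4 L + \frac{3 H}{2}$ ($l{\left(H,L \right)} = - \frac{- 3 H - 8 L}{2} = - \frac{- 8 L - 3 H}{2} = 4 L + \frac{3 H}{2}$)
$q{\left(n \right)} = 20 - 20 n$ ($q{\left(n \right)} = \left(2 - 2 n\right) 10 = 20 - 20 n$)
$\frac{\left(23 + 29\right) 23}{q{\left(l{\left(1,3 \right)} \right)}} = \frac{\left(23 + 29\right) 23}{20 - 20 \left(4 \cdot 3 + \frac{3}{2} \cdot 1\right)} = \frac{52 \cdot 23}{20 - 20 \left(12 + \frac{3}{2}\right)} = \frac{1196}{20 - 270} = \frac{1196}{-250} = 1196 \left(- \frac{1}{250}\right) = - \frac{598}{125}$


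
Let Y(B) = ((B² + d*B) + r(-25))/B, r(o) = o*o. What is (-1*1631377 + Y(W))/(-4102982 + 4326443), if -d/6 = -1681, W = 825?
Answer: -53475353/7374213 ≈ -7.2517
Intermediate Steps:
d = 10086 (d = -6*(-1681) = 10086)
r(o) = o²
Y(B) = (625 + B² + 10086*B)/B (Y(B) = ((B² + 10086*B) + (-25)²)/B = ((B² + 10086*B) + 625)/B = (625 + B² + 10086*B)/B)
(-1*1631377 + Y(W))/(-4102982 + 4326443) = (-1*1631377 + (10086 + 825 + 625/825))/(-4102982 + 4326443) = (-1631377 + (10086 + 825 + 625*(1/825)))/223461 = (-1631377 + (10086 + 825 + 25/33))*(1/223461) = (-1631377 + 360088/33)*(1/223461) = -53475353/33*1/223461 = -53475353/7374213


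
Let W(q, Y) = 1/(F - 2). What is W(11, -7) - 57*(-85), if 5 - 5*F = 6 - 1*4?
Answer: 33910/7 ≈ 4844.3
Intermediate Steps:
F = ⅗ (F = 1 - (6 - 1*4)/5 = 1 - (6 - 4)/5 = 1 - ⅕*2 = 1 - ⅖ = ⅗ ≈ 0.60000)
W(q, Y) = -5/7 (W(q, Y) = 1/(⅗ - 2) = 1/(-7/5) = -5/7)
W(11, -7) - 57*(-85) = -5/7 - 57*(-85) = -5/7 + 4845 = 33910/7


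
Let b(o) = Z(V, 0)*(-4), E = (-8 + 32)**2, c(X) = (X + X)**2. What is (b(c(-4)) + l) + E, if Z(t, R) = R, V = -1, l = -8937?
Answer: -8361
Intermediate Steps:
c(X) = 4*X**2 (c(X) = (2*X)**2 = 4*X**2)
E = 576 (E = 24**2 = 576)
b(o) = 0 (b(o) = 0*(-4) = 0)
(b(c(-4)) + l) + E = (0 - 8937) + 576 = -8937 + 576 = -8361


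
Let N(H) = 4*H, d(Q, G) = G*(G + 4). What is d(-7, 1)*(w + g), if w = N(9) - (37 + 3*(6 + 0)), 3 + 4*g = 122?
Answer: 215/4 ≈ 53.750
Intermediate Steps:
d(Q, G) = G*(4 + G)
g = 119/4 (g = -3/4 + (1/4)*122 = -3/4 + 61/2 = 119/4 ≈ 29.750)
w = -19 (w = 4*9 - (37 + 3*(6 + 0)) = 36 - (37 + 3*6) = 36 - (37 + 18) = 36 - 1*55 = 36 - 55 = -19)
d(-7, 1)*(w + g) = (1*(4 + 1))*(-19 + 119/4) = (1*5)*(43/4) = 5*(43/4) = 215/4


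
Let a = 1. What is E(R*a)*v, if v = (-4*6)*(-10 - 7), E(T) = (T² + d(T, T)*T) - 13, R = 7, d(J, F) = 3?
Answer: 23256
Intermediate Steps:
E(T) = -13 + T² + 3*T (E(T) = (T² + 3*T) - 13 = -13 + T² + 3*T)
v = 408 (v = -24*(-17) = 408)
E(R*a)*v = (-13 + (7*1)² + 3*(7*1))*408 = (-13 + 7² + 3*7)*408 = (-13 + 49 + 21)*408 = 57*408 = 23256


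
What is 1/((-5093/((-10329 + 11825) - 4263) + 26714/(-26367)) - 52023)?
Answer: -72957489/3795407080754 ≈ -1.9223e-5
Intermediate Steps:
1/((-5093/((-10329 + 11825) - 4263) + 26714/(-26367)) - 52023) = 1/((-5093/(1496 - 4263) + 26714*(-1/26367)) - 52023) = 1/((-5093/(-2767) - 26714/26367) - 52023) = 1/((-5093*(-1/2767) - 26714/26367) - 52023) = 1/((5093/2767 - 26714/26367) - 52023) = 1/(60369493/72957489 - 52023) = 1/(-3795407080754/72957489) = -72957489/3795407080754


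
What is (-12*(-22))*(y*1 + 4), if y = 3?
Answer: 1848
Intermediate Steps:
(-12*(-22))*(y*1 + 4) = (-12*(-22))*(3*1 + 4) = 264*(3 + 4) = 264*7 = 1848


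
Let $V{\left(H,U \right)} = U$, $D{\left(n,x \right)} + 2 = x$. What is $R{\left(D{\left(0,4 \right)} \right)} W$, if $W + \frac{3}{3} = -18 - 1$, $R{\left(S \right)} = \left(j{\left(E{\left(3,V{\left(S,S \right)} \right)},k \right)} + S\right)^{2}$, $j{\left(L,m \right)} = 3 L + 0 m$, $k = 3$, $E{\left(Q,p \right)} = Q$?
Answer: $-2420$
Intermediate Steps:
$D{\left(n,x \right)} = -2 + x$
$j{\left(L,m \right)} = 3 L$ ($j{\left(L,m \right)} = 3 L + 0 = 3 L$)
$R{\left(S \right)} = \left(9 + S\right)^{2}$ ($R{\left(S \right)} = \left(3 \cdot 3 + S\right)^{2} = \left(9 + S\right)^{2}$)
$W = -20$ ($W = -1 - 19 = -20$)
$R{\left(D{\left(0,4 \right)} \right)} W = \left(9 + \left(-2 + 4\right)\right)^{2} \left(-20\right) = \left(9 + 2\right)^{2} \left(-20\right) = 11^{2} \left(-20\right) = 121 \left(-20\right) = -2420$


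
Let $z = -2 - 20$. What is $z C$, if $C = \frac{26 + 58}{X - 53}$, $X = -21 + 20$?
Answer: $\frac{308}{9} \approx 34.222$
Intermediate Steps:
$X = -1$
$z = -22$ ($z = -2 - 20 = -22$)
$C = - \frac{14}{9}$ ($C = \frac{26 + 58}{-1 - 53} = \frac{84}{-54} = 84 \left(- \frac{1}{54}\right) = - \frac{14}{9} \approx -1.5556$)
$z C = \left(-22\right) \left(- \frac{14}{9}\right) = \frac{308}{9}$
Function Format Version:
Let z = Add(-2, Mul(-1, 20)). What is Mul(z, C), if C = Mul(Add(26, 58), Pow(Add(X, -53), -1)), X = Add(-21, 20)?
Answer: Rational(308, 9) ≈ 34.222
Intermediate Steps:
X = -1
z = -22 (z = Add(-2, -20) = -22)
C = Rational(-14, 9) (C = Mul(Add(26, 58), Pow(Add(-1, -53), -1)) = Mul(84, Pow(-54, -1)) = Mul(84, Rational(-1, 54)) = Rational(-14, 9) ≈ -1.5556)
Mul(z, C) = Mul(-22, Rational(-14, 9)) = Rational(308, 9)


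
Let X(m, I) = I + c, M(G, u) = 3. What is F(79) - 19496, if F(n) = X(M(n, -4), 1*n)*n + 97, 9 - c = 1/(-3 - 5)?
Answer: -99497/8 ≈ -12437.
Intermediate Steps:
c = 73/8 (c = 9 - 1/(-3 - 5) = 9 - 1/(-8) = 9 - 1*(-⅛) = 9 + ⅛ = 73/8 ≈ 9.1250)
X(m, I) = 73/8 + I (X(m, I) = I + 73/8 = 73/8 + I)
F(n) = 97 + n*(73/8 + n) (F(n) = (73/8 + 1*n)*n + 97 = (73/8 + n)*n + 97 = n*(73/8 + n) + 97 = 97 + n*(73/8 + n))
F(79) - 19496 = (97 + (⅛)*79*(73 + 8*79)) - 19496 = (97 + (⅛)*79*(73 + 632)) - 19496 = (97 + (⅛)*79*705) - 19496 = (97 + 55695/8) - 19496 = 56471/8 - 19496 = -99497/8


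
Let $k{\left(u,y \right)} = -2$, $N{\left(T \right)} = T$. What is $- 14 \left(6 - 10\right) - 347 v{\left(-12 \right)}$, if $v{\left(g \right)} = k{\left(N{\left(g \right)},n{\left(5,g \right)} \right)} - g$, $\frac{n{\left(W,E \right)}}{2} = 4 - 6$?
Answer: $-3414$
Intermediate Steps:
$n{\left(W,E \right)} = -4$ ($n{\left(W,E \right)} = 2 \left(4 - 6\right) = 2 \left(-2\right) = -4$)
$v{\left(g \right)} = -2 - g$
$- 14 \left(6 - 10\right) - 347 v{\left(-12 \right)} = - 14 \left(6 - 10\right) - 347 \left(-2 - -12\right) = - 14 \left(6 - 10\right) - 347 \left(-2 + 12\right) = \left(-14\right) \left(-4\right) - 3470 = 56 - 3470 = -3414$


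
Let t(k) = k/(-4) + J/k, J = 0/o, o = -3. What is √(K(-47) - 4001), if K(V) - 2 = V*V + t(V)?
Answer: I*√7113/2 ≈ 42.169*I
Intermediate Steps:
J = 0 (J = 0/(-3) = 0*(-⅓) = 0)
t(k) = -k/4 (t(k) = k/(-4) + 0/k = k*(-¼) + 0 = -k/4 + 0 = -k/4)
K(V) = 2 + V² - V/4 (K(V) = 2 + (V*V - V/4) = 2 + (V² - V/4) = 2 + V² - V/4)
√(K(-47) - 4001) = √((2 + (-47)² - ¼*(-47)) - 4001) = √((2 + 2209 + 47/4) - 4001) = √(8891/4 - 4001) = √(-7113/4) = I*√7113/2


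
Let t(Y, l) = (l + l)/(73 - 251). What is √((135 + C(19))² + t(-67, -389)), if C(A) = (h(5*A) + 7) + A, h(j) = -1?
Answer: √202812221/89 ≈ 160.01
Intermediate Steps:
t(Y, l) = -l/89 (t(Y, l) = (2*l)/(-178) = (2*l)*(-1/178) = -l/89)
C(A) = 6 + A (C(A) = (-1 + 7) + A = 6 + A)
√((135 + C(19))² + t(-67, -389)) = √((135 + (6 + 19))² - 1/89*(-389)) = √((135 + 25)² + 389/89) = √(160² + 389/89) = √(25600 + 389/89) = √(2278789/89) = √202812221/89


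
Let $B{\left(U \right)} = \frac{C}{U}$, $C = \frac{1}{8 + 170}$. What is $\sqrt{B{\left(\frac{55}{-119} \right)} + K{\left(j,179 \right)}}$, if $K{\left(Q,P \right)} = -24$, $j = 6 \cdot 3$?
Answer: $\frac{13 i \sqrt{13617890}}{9790} \approx 4.9002 i$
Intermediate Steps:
$j = 18$
$C = \frac{1}{178} \approx 0.005618$
$B{\left(U \right)} = \frac{1}{178 U}$
$\sqrt{B{\left(\frac{55}{-119} \right)} + K{\left(j,179 \right)}} = \sqrt{\frac{1}{178 \frac{55}{-119}} - 24} = \sqrt{\frac{1}{178 \cdot 55 \left(- \frac{1}{119}\right)} - 24} = \sqrt{\frac{1}{178 \left(- \frac{55}{119}\right)} - 24} = \sqrt{\frac{1}{178} \left(- \frac{119}{55}\right) - 24} = \sqrt{- \frac{119}{9790} - 24} = \sqrt{- \frac{235079}{9790}} = \frac{13 i \sqrt{13617890}}{9790}$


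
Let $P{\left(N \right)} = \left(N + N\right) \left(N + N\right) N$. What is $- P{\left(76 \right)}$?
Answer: $-1755904$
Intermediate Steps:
$P{\left(N \right)} = 4 N^{3}$ ($P{\left(N \right)} = 2 N 2 N N = 4 N^{2} N = 4 N^{3}$)
$- P{\left(76 \right)} = - 4 \cdot 76^{3} = - 4 \cdot 438976 = \left(-1\right) 1755904 = -1755904$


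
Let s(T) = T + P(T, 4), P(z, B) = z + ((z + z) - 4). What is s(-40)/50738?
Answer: -82/25369 ≈ -0.0032323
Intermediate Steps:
P(z, B) = -4 + 3*z (P(z, B) = z + (2*z - 4) = z + (-4 + 2*z) = -4 + 3*z)
s(T) = -4 + 4*T (s(T) = T + (-4 + 3*T) = -4 + 4*T)
s(-40)/50738 = (-4 + 4*(-40))/50738 = (-4 - 160)*(1/50738) = -164*1/50738 = -82/25369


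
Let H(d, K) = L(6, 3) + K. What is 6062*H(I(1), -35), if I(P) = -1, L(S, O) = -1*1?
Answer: -218232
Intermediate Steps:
L(S, O) = -1
H(d, K) = -1 + K
6062*H(I(1), -35) = 6062*(-1 - 35) = 6062*(-36) = -218232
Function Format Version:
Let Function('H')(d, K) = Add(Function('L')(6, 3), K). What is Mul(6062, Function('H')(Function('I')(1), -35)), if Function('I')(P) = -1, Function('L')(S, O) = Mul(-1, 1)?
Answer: -218232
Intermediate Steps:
Function('L')(S, O) = -1
Function('H')(d, K) = Add(-1, K)
Mul(6062, Function('H')(Function('I')(1), -35)) = Mul(6062, Add(-1, -35)) = Mul(6062, -36) = -218232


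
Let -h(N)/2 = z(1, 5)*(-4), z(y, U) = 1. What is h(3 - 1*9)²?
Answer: 64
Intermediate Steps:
h(N) = 8 (h(N) = -2*(-4) = 8)
h(3 - 1*9)² = 8² = 64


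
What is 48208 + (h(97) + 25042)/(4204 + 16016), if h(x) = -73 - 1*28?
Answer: 974790701/20220 ≈ 48209.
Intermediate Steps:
h(x) = -101 (h(x) = -73 - 28 = -101)
48208 + (h(97) + 25042)/(4204 + 16016) = 48208 + (-101 + 25042)/(4204 + 16016) = 48208 + 24941/20220 = 974790701/20220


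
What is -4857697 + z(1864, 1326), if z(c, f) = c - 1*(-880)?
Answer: -4854953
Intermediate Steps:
z(c, f) = 880 + c (z(c, f) = c + 880 = 880 + c)
-4857697 + z(1864, 1326) = -4857697 + (880 + 1864) = -4857697 + 2744 = -4854953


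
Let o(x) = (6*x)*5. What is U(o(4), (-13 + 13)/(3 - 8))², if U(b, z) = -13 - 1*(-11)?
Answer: 4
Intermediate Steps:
o(x) = 30*x
U(b, z) = -2 (U(b, z) = -13 + 11 = -2)
U(o(4), (-13 + 13)/(3 - 8))² = (-2)² = 4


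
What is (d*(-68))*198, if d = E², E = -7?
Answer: -659736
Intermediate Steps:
d = 49 (d = (-7)² = 49)
(d*(-68))*198 = (49*(-68))*198 = -3332*198 = -659736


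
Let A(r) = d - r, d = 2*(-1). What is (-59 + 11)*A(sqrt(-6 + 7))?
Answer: 144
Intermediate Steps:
d = -2
A(r) = -2 - r
(-59 + 11)*A(sqrt(-6 + 7)) = (-59 + 11)*(-2 - sqrt(-6 + 7)) = -48*(-2 - sqrt(1)) = -48*(-2 - 1*1) = -48*(-2 - 1) = -48*(-3) = 144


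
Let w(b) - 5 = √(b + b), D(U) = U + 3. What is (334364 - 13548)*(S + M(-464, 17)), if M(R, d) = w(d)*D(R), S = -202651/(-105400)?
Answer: -9734533883598/13175 - 147896176*√34 ≈ -1.6012e+9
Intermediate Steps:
S = 202651/105400 (S = -202651*(-1/105400) = 202651/105400 ≈ 1.9227)
D(U) = 3 + U
w(b) = 5 + √2*√b (w(b) = 5 + √(b + b) = 5 + √(2*b) = 5 + √2*√b)
M(R, d) = (3 + R)*(5 + √2*√d) (M(R, d) = (5 + √2*√d)*(3 + R) = (3 + R)*(5 + √2*√d))
(334364 - 13548)*(S + M(-464, 17)) = (334364 - 13548)*(202651/105400 + (3 - 464)*(5 + √2*√17)) = 320816*(202651/105400 - 461*(5 + √34)) = 320816*(202651/105400 + (-2305 - 461*√34)) = 320816*(-242744349/105400 - 461*√34) = -9734533883598/13175 - 147896176*√34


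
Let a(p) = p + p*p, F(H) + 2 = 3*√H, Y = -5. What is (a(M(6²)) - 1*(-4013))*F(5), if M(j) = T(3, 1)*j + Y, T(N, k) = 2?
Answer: -17138 + 25707*√5 ≈ 40345.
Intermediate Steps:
F(H) = -2 + 3*√H
M(j) = -5 + 2*j (M(j) = 2*j - 5 = -5 + 2*j)
a(p) = p + p²
(a(M(6²)) - 1*(-4013))*F(5) = ((-5 + 2*6²)*(1 + (-5 + 2*6²)) - 1*(-4013))*(-2 + 3*√5) = ((-5 + 2*36)*(1 + (-5 + 2*36)) + 4013)*(-2 + 3*√5) = ((-5 + 72)*(1 + (-5 + 72)) + 4013)*(-2 + 3*√5) = (67*(1 + 67) + 4013)*(-2 + 3*√5) = (67*68 + 4013)*(-2 + 3*√5) = (4556 + 4013)*(-2 + 3*√5) = 8569*(-2 + 3*√5) = -17138 + 25707*√5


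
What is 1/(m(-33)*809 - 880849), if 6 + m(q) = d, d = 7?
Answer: -1/880040 ≈ -1.1363e-6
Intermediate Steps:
m(q) = 1 (m(q) = -6 + 7 = 1)
1/(m(-33)*809 - 880849) = 1/(1*809 - 880849) = 1/(809 - 880849) = 1/(-880040) = -1/880040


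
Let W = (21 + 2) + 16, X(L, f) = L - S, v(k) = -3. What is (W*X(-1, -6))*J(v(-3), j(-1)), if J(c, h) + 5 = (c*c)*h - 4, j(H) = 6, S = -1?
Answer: 0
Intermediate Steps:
J(c, h) = -9 + h*c² (J(c, h) = -5 + ((c*c)*h - 4) = -5 + (c²*h - 4) = -5 + (h*c² - 4) = -5 + (-4 + h*c²) = -9 + h*c²)
X(L, f) = 1 + L (X(L, f) = L - 1*(-1) = L + 1 = 1 + L)
W = 39 (W = 23 + 16 = 39)
(W*X(-1, -6))*J(v(-3), j(-1)) = (39*(1 - 1))*(-9 + 6*(-3)²) = (39*0)*(-9 + 6*9) = 0*(-9 + 54) = 0*45 = 0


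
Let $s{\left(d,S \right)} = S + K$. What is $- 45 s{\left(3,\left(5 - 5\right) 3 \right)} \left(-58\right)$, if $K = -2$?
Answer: $-5220$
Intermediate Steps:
$s{\left(d,S \right)} = -2 + S$ ($s{\left(d,S \right)} = S - 2 = -2 + S$)
$- 45 s{\left(3,\left(5 - 5\right) 3 \right)} \left(-58\right) = - 45 \left(-2 + \left(5 - 5\right) 3\right) \left(-58\right) = - 45 \left(-2 + 0 \cdot 3\right) \left(-58\right) = - 45 \left(-2 + 0\right) \left(-58\right) = \left(-45\right) \left(-2\right) \left(-58\right) = 90 \left(-58\right) = -5220$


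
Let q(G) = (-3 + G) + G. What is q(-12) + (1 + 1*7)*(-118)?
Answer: -971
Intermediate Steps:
q(G) = -3 + 2*G
q(-12) + (1 + 1*7)*(-118) = (-3 + 2*(-12)) + (1 + 1*7)*(-118) = (-3 - 24) + (1 + 7)*(-118) = -27 + 8*(-118) = -27 - 944 = -971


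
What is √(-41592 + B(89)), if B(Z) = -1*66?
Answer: I*√41658 ≈ 204.1*I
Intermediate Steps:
B(Z) = -66
√(-41592 + B(89)) = √(-41592 - 66) = √(-41658) = I*√41658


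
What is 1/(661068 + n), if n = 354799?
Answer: 1/1015867 ≈ 9.8438e-7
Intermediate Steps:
1/(661068 + n) = 1/(661068 + 354799) = 1/1015867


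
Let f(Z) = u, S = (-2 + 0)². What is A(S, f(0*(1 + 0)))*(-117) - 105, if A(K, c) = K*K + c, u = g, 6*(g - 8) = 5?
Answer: -6021/2 ≈ -3010.5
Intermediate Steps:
g = 53/6 (g = 8 + (⅙)*5 = 8 + ⅚ = 53/6 ≈ 8.8333)
S = 4 (S = (-2)² = 4)
u = 53/6 ≈ 8.8333
f(Z) = 53/6
A(K, c) = c + K² (A(K, c) = K² + c = c + K²)
A(S, f(0*(1 + 0)))*(-117) - 105 = (53/6 + 4²)*(-117) - 105 = (53/6 + 16)*(-117) - 105 = (149/6)*(-117) - 105 = -5811/2 - 105 = -6021/2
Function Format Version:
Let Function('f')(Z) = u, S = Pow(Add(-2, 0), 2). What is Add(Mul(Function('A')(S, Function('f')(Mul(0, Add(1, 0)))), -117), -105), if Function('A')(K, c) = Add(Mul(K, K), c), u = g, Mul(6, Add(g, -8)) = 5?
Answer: Rational(-6021, 2) ≈ -3010.5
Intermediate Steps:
g = Rational(53, 6) (g = Add(8, Mul(Rational(1, 6), 5)) = Add(8, Rational(5, 6)) = Rational(53, 6) ≈ 8.8333)
S = 4 (S = Pow(-2, 2) = 4)
u = Rational(53, 6) ≈ 8.8333
Function('f')(Z) = Rational(53, 6)
Function('A')(K, c) = Add(c, Pow(K, 2)) (Function('A')(K, c) = Add(Pow(K, 2), c) = Add(c, Pow(K, 2)))
Add(Mul(Function('A')(S, Function('f')(Mul(0, Add(1, 0)))), -117), -105) = Add(Mul(Add(Rational(53, 6), Pow(4, 2)), -117), -105) = Add(Mul(Add(Rational(53, 6), 16), -117), -105) = Add(Mul(Rational(149, 6), -117), -105) = Add(Rational(-5811, 2), -105) = Rational(-6021, 2)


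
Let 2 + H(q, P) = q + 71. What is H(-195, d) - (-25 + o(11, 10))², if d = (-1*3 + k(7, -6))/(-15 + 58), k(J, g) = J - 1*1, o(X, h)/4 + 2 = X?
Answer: -247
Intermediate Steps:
o(X, h) = -8 + 4*X
k(J, g) = -1 + J (k(J, g) = J - 1 = -1 + J)
d = 3/43 (d = (-1*3 + (-1 + 7))/(-15 + 58) = (-3 + 6)/43 = 3*(1/43) = 3/43 ≈ 0.069767)
H(q, P) = 69 + q (H(q, P) = -2 + (q + 71) = -2 + (71 + q) = 69 + q)
H(-195, d) - (-25 + o(11, 10))² = (69 - 195) - (-25 + (-8 + 4*11))² = -126 - (-25 + (-8 + 44))² = -126 - (-25 + 36)² = -126 - 1*11² = -126 - 1*121 = -126 - 121 = -247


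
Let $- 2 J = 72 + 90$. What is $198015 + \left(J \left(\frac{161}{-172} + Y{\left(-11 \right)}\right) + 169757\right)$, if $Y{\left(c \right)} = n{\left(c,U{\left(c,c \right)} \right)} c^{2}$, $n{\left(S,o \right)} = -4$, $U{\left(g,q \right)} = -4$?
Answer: $\frac{70012913}{172} \approx 4.0705 \cdot 10^{5}$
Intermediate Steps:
$Y{\left(c \right)} = - 4 c^{2}$
$J = -81$ ($J = - \frac{72 + 90}{2} = \left(- \frac{1}{2}\right) 162 = -81$)
$198015 + \left(J \left(\frac{161}{-172} + Y{\left(-11 \right)}\right) + 169757\right) = 198015 + \left(- 81 \left(\frac{161}{-172} - 4 \left(-11\right)^{2}\right) + 169757\right) = 198015 + \left(- 81 \left(161 \left(- \frac{1}{172}\right) - 484\right) + 169757\right) = 198015 + \left(- 81 \left(- \frac{161}{172} - 484\right) + 169757\right) = 198015 + \left(\left(-81\right) \left(- \frac{83409}{172}\right) + 169757\right) = 198015 + \left(\frac{6756129}{172} + 169757\right) = 198015 + \frac{35954333}{172} = \frac{70012913}{172}$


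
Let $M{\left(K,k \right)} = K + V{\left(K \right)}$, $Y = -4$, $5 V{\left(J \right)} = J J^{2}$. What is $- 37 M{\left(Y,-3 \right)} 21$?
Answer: $\frac{65268}{5} \approx 13054.0$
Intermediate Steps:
$V{\left(J \right)} = \frac{J^{3}}{5}$ ($V{\left(J \right)} = \frac{J J^{2}}{5} = \frac{J^{3}}{5}$)
$M{\left(K,k \right)} = K + \frac{K^{3}}{5}$
$- 37 M{\left(Y,-3 \right)} 21 = - 37 \left(-4 + \frac{\left(-4\right)^{3}}{5}\right) 21 = - 37 \left(-4 + \frac{1}{5} \left(-64\right)\right) 21 = - 37 \left(-4 - \frac{64}{5}\right) 21 = \left(-37\right) \left(- \frac{84}{5}\right) 21 = \frac{3108}{5} \cdot 21 = \frac{65268}{5}$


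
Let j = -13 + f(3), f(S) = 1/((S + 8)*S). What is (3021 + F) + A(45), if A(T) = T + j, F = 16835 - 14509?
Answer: 177508/33 ≈ 5379.0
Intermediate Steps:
f(S) = 1/(S*(8 + S)) (f(S) = 1/((8 + S)*S) = 1/(S*(8 + S)))
j = -428/33 (j = -13 + 1/(3*(8 + 3)) = -13 + (⅓)/11 = -13 + (⅓)*(1/11) = -13 + 1/33 = -428/33 ≈ -12.970)
F = 2326
A(T) = -428/33 + T (A(T) = T - 428/33 = -428/33 + T)
(3021 + F) + A(45) = (3021 + 2326) + (-428/33 + 45) = 5347 + 1057/33 = 177508/33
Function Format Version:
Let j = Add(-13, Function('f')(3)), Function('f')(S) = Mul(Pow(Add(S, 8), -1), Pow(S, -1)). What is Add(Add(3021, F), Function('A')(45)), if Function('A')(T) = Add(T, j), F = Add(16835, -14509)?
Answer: Rational(177508, 33) ≈ 5379.0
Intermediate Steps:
Function('f')(S) = Mul(Pow(S, -1), Pow(Add(8, S), -1)) (Function('f')(S) = Mul(Pow(Add(8, S), -1), Pow(S, -1)) = Mul(Pow(S, -1), Pow(Add(8, S), -1)))
j = Rational(-428, 33) (j = Add(-13, Mul(Pow(3, -1), Pow(Add(8, 3), -1))) = Add(-13, Mul(Rational(1, 3), Pow(11, -1))) = Add(-13, Mul(Rational(1, 3), Rational(1, 11))) = Add(-13, Rational(1, 33)) = Rational(-428, 33) ≈ -12.970)
F = 2326
Function('A')(T) = Add(Rational(-428, 33), T) (Function('A')(T) = Add(T, Rational(-428, 33)) = Add(Rational(-428, 33), T))
Add(Add(3021, F), Function('A')(45)) = Add(Add(3021, 2326), Add(Rational(-428, 33), 45)) = Add(5347, Rational(1057, 33)) = Rational(177508, 33)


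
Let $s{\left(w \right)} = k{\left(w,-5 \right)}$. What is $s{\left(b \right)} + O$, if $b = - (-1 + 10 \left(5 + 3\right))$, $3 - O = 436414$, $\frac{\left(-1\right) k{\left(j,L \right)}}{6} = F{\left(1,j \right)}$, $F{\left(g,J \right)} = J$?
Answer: $-435937$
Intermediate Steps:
$k{\left(j,L \right)} = - 6 j$
$O = -436411$ ($O = 3 - 436414 = -436411$)
$b = -79$ ($b = - (-1 + 10 \cdot 8) = - (-1 + 80) = \left(-1\right) 79 = -79$)
$s{\left(w \right)} = - 6 w$
$s{\left(b \right)} + O = \left(-6\right) \left(-79\right) - 436411 = 474 - 436411 = -435937$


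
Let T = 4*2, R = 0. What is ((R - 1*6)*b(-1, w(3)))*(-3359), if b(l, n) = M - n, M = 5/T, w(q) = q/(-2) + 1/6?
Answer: 157873/4 ≈ 39468.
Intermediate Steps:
w(q) = 1/6 - q/2 (w(q) = q*(-1/2) + 1*(1/6) = -q/2 + 1/6 = 1/6 - q/2)
T = 8
M = 5/8 ≈ 0.62500
b(l, n) = 5/8 - n
((R - 1*6)*b(-1, w(3)))*(-3359) = ((0 - 1*6)*(5/8 - (1/6 - 1/2*3)))*(-3359) = ((0 - 6)*(5/8 - (1/6 - 3/2)))*(-3359) = -6*(5/8 - 1*(-4/3))*(-3359) = -6*(5/8 + 4/3)*(-3359) = -6*47/24*(-3359) = -47/4*(-3359) = 157873/4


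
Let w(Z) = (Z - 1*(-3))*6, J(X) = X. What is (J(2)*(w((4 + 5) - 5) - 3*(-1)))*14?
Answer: 1260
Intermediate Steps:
w(Z) = 18 + 6*Z (w(Z) = (Z + 3)*6 = (3 + Z)*6 = 18 + 6*Z)
(J(2)*(w((4 + 5) - 5) - 3*(-1)))*14 = (2*((18 + 6*((4 + 5) - 5)) - 3*(-1)))*14 = (2*((18 + 6*(9 - 5)) + 3))*14 = (2*((18 + 6*4) + 3))*14 = (2*((18 + 24) + 3))*14 = (2*(42 + 3))*14 = (2*45)*14 = 90*14 = 1260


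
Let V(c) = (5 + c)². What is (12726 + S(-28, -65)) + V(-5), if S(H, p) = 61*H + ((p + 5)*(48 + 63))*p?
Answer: 443918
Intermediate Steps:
S(H, p) = 61*H + p*(555 + 111*p) (S(H, p) = 61*H + ((5 + p)*111)*p = 61*H + (555 + 111*p)*p = 61*H + p*(555 + 111*p))
(12726 + S(-28, -65)) + V(-5) = (12726 + (61*(-28) + 111*(-65)² + 555*(-65))) + (5 - 5)² = (12726 + (-1708 + 111*4225 - 36075)) + 0² = (12726 + (-1708 + 468975 - 36075)) + 0 = (12726 + 431192) + 0 = 443918 + 0 = 443918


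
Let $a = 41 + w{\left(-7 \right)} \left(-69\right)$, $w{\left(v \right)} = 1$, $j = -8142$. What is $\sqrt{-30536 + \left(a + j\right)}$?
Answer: $i \sqrt{38706} \approx 196.74 i$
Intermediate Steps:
$a = -28$ ($a = 41 + 1 \left(-69\right) = 41 - 69 = -28$)
$\sqrt{-30536 + \left(a + j\right)} = \sqrt{-30536 - 8170} = \sqrt{-38706} = i \sqrt{38706}$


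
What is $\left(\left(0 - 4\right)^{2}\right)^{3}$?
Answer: $4096$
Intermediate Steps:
$\left(\left(0 - 4\right)^{2}\right)^{3} = \left(\left(-4\right)^{2}\right)^{3} = 16^{3} = 4096$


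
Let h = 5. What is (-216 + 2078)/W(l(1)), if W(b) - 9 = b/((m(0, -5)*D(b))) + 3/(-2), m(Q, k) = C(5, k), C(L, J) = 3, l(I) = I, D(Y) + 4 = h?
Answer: 11172/47 ≈ 237.70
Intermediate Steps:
D(Y) = 1 (D(Y) = -4 + 5 = 1)
m(Q, k) = 3
W(b) = 15/2 + b/3 (W(b) = 9 + (b/((3*1)) + 3/(-2)) = 9 + (b/3 + 3*(-1/2)) = 9 + (b*(1/3) - 3/2) = 9 + (b/3 - 3/2) = 9 + (-3/2 + b/3) = 15/2 + b/3)
(-216 + 2078)/W(l(1)) = (-216 + 2078)/(15/2 + (1/3)*1) = 1862/(15/2 + 1/3) = 1862/(47/6) = 1862*(6/47) = 11172/47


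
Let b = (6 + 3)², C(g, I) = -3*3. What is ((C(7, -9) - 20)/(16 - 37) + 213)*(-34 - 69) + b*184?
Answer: -150722/21 ≈ -7177.2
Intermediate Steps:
C(g, I) = -9
b = 81 (b = 9² = 81)
((C(7, -9) - 20)/(16 - 37) + 213)*(-34 - 69) + b*184 = ((-9 - 20)/(16 - 37) + 213)*(-34 - 69) + 81*184 = (-29/(-21) + 213)*(-103) + 14904 = (-29*(-1/21) + 213)*(-103) + 14904 = (29/21 + 213)*(-103) + 14904 = (4502/21)*(-103) + 14904 = -463706/21 + 14904 = -150722/21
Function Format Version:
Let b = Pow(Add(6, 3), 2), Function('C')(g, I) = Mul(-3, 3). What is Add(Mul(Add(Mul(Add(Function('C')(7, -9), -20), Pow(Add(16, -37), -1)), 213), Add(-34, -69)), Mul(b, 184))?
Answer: Rational(-150722, 21) ≈ -7177.2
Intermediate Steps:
Function('C')(g, I) = -9
b = 81 (b = Pow(9, 2) = 81)
Add(Mul(Add(Mul(Add(Function('C')(7, -9), -20), Pow(Add(16, -37), -1)), 213), Add(-34, -69)), Mul(b, 184)) = Add(Mul(Add(Mul(Add(-9, -20), Pow(Add(16, -37), -1)), 213), Add(-34, -69)), Mul(81, 184)) = Add(Mul(Add(Mul(-29, Pow(-21, -1)), 213), -103), 14904) = Add(Mul(Add(Mul(-29, Rational(-1, 21)), 213), -103), 14904) = Add(Mul(Add(Rational(29, 21), 213), -103), 14904) = Add(Mul(Rational(4502, 21), -103), 14904) = Add(Rational(-463706, 21), 14904) = Rational(-150722, 21)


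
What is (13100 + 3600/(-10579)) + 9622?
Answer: 240372438/10579 ≈ 22722.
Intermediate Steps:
(13100 + 3600/(-10579)) + 9622 = (13100 + 3600*(-1/10579)) + 9622 = (13100 - 3600/10579) + 9622 = 138581300/10579 + 9622 = 240372438/10579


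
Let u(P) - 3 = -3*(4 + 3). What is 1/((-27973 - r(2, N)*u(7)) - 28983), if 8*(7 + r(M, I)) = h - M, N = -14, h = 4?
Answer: -2/114155 ≈ -1.7520e-5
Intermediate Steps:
r(M, I) = -13/2 - M/8 (r(M, I) = -7 + (4 - M)/8 = -7 + (½ - M/8) = -13/2 - M/8)
u(P) = -18 (u(P) = 3 - 3*(4 + 3) = 3 - 3*7 = 3 - 21 = -18)
1/((-27973 - r(2, N)*u(7)) - 28983) = 1/((-27973 - (-13/2 - ⅛*2)*(-18)) - 28983) = 1/((-27973 - (-13/2 - ¼)*(-18)) - 28983) = 1/((-27973 - (-27)*(-18)/4) - 28983) = 1/((-27973 - 1*243/2) - 28983) = 1/((-27973 - 243/2) - 28983) = 1/(-56189/2 - 28983) = 1/(-114155/2) = -2/114155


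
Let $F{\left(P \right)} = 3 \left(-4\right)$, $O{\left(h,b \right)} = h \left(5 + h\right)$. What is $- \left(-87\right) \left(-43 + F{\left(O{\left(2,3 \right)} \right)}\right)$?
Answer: $-4785$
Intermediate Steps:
$F{\left(P \right)} = -12$
$- \left(-87\right) \left(-43 + F{\left(O{\left(2,3 \right)} \right)}\right) = - \left(-87\right) \left(-43 - 12\right) = - \left(-87\right) \left(-55\right) = \left(-1\right) 4785 = -4785$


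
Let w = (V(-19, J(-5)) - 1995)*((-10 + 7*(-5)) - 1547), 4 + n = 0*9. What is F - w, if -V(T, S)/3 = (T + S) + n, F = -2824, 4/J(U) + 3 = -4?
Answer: -21464008/7 ≈ -3.0663e+6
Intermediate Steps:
J(U) = -4/7 (J(U) = 4/(-3 - 4) = 4/(-7) = 4*(-1/7) = -4/7)
n = -4 (n = -4 + 0*9 = -4 + 0 = -4)
V(T, S) = 12 - 3*S - 3*T (V(T, S) = -3*((T + S) - 4) = -3*((S + T) - 4) = -3*(-4 + S + T) = 12 - 3*S - 3*T)
w = 21444240/7 (w = ((12 - 3*(-4/7) - 3*(-19)) - 1995)*((-10 + 7*(-5)) - 1547) = ((12 + 12/7 + 57) - 1995)*((-10 - 35) - 1547) = (495/7 - 1995)*(-45 - 1547) = -13470/7*(-1592) = 21444240/7 ≈ 3.0635e+6)
F - w = -2824 - 1*21444240/7 = -2824 - 21444240/7 = -21464008/7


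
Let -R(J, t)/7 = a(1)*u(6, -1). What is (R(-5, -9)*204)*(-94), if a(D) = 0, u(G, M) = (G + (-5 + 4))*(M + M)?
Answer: 0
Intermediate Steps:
u(G, M) = 2*M*(-1 + G) (u(G, M) = (G - 1)*(2*M) = (-1 + G)*(2*M) = 2*M*(-1 + G))
R(J, t) = 0 (R(J, t) = -0*2*(-1)*(-1 + 6) = -0*2*(-1)*5 = -0*(-10) = -7*0 = 0)
(R(-5, -9)*204)*(-94) = (0*204)*(-94) = 0*(-94) = 0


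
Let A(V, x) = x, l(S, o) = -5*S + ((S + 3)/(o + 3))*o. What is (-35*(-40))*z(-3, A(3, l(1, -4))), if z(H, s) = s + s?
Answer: 30800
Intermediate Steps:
l(S, o) = -5*S + o*(3 + S)/(3 + o) (l(S, o) = -5*S + ((3 + S)/(3 + o))*o = -5*S + o*(3 + S)/(3 + o))
z(H, s) = 2*s
(-35*(-40))*z(-3, A(3, l(1, -4))) = (-35*(-40))*(2*((-15*1 + 3*(-4) - 4*1*(-4))/(3 - 4))) = 1400*(2*((-15 - 12 + 16)/(-1))) = 1400*(2*(-1*(-11))) = 1400*(2*11) = 1400*22 = 30800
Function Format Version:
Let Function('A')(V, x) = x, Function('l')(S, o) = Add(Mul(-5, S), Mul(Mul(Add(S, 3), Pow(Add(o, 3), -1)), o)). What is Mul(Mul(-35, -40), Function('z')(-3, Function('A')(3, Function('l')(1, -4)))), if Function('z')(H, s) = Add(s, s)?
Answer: 30800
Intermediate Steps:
Function('l')(S, o) = Add(Mul(-5, S), Mul(o, Pow(Add(3, o), -1), Add(3, S))) (Function('l')(S, o) = Add(Mul(-5, S), Mul(Mul(Add(3, S), Pow(Add(3, o), -1)), o)) = Add(Mul(-5, S), Mul(Mul(Pow(Add(3, o), -1), Add(3, S)), o)) = Add(Mul(-5, S), Mul(o, Pow(Add(3, o), -1), Add(3, S))))
Function('z')(H, s) = Mul(2, s)
Mul(Mul(-35, -40), Function('z')(-3, Function('A')(3, Function('l')(1, -4)))) = Mul(Mul(-35, -40), Mul(2, Mul(Pow(Add(3, -4), -1), Add(Mul(-15, 1), Mul(3, -4), Mul(-4, 1, -4))))) = Mul(1400, Mul(2, Mul(Pow(-1, -1), Add(-15, -12, 16)))) = Mul(1400, Mul(2, Mul(-1, -11))) = Mul(1400, Mul(2, 11)) = Mul(1400, 22) = 30800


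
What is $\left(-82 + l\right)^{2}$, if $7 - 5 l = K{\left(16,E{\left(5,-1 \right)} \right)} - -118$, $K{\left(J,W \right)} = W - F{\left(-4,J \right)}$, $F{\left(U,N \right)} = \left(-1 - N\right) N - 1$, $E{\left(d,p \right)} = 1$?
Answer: $25281$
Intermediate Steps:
$F{\left(U,N \right)} = -1 + N \left(-1 - N\right)$ ($F{\left(U,N \right)} = N \left(-1 - N\right) - 1 = -1 + N \left(-1 - N\right)$)
$K{\left(J,W \right)} = 1 + J + W + J^{2}$ ($K{\left(J,W \right)} = W - \left(-1 - J - J^{2}\right) = W + \left(1 + J + J^{2}\right) = 1 + J + W + J^{2}$)
$l = -77$ ($l = \frac{7}{5} - \frac{\left(1 + 16 + 1 + 16^{2}\right) - -118}{5} = \frac{7}{5} - \frac{\left(1 + 16 + 1 + 256\right) + 118}{5} = \frac{7}{5} - \frac{274 + 118}{5} = \frac{7}{5} - \frac{392}{5} = -77$)
$\left(-82 + l\right)^{2} = \left(-82 - 77\right)^{2} = \left(-159\right)^{2} = 25281$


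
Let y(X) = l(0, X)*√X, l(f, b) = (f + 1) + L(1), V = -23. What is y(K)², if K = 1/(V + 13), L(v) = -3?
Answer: -⅖ ≈ -0.40000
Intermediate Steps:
l(f, b) = -2 + f (l(f, b) = (f + 1) - 3 = (1 + f) - 3 = -2 + f)
K = -⅒ (K = 1/(-23 + 13) = 1/(-10) = -⅒ ≈ -0.10000)
y(X) = -2*√X (y(X) = (-2 + 0)*√X = -2*√X)
y(K)² = (-I*√10/5)² = -⅖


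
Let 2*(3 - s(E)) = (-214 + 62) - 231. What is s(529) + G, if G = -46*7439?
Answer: -683999/2 ≈ -3.4200e+5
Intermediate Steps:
s(E) = 389/2 (s(E) = 3 - ((-214 + 62) - 231)/2 = 3 - (-152 - 231)/2 = 3 - ½*(-383) = 3 + 383/2 = 389/2)
G = -342194
s(529) + G = 389/2 - 342194 = -683999/2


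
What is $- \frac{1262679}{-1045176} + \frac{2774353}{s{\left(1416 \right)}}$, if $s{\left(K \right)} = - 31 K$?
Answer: $- \frac{5386857223}{86892132} \approx -61.995$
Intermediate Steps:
$- \frac{1262679}{-1045176} + \frac{2774353}{s{\left(1416 \right)}} = - \frac{1262679}{-1045176} + \frac{2774353}{\left(-31\right) 1416} = \left(-1262679\right) \left(- \frac{1}{1045176}\right) + \frac{2774353}{-43896} = \frac{38263}{31672} + 2774353 \left(- \frac{1}{43896}\right) = \frac{38263}{31672} - \frac{2774353}{43896} = - \frac{5386857223}{86892132}$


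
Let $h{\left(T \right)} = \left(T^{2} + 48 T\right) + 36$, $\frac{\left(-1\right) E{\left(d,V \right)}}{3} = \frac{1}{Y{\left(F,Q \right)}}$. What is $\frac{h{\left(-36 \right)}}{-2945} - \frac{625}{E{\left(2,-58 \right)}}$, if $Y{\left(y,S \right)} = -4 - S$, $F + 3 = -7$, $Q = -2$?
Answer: $- \frac{3680062}{8835} \approx -416.53$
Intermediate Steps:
$F = -10$ ($F = -3 - 7 = -10$)
$E{\left(d,V \right)} = \frac{3}{2}$ ($E{\left(d,V \right)} = - \frac{3}{-4 - -2} = - \frac{3}{-4 + 2} = - \frac{3}{-2} = \left(-3\right) \left(- \frac{1}{2}\right) = \frac{3}{2}$)
$h{\left(T \right)} = 36 + T^{2} + 48 T$
$\frac{h{\left(-36 \right)}}{-2945} - \frac{625}{E{\left(2,-58 \right)}} = \frac{36 + \left(-36\right)^{2} + 48 \left(-36\right)}{-2945} - \frac{625}{\frac{3}{2}} = \left(36 + 1296 - 1728\right) \left(- \frac{1}{2945}\right) - \frac{1250}{3} = \left(-396\right) \left(- \frac{1}{2945}\right) - \frac{1250}{3} = \frac{396}{2945} - \frac{1250}{3} = - \frac{3680062}{8835}$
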